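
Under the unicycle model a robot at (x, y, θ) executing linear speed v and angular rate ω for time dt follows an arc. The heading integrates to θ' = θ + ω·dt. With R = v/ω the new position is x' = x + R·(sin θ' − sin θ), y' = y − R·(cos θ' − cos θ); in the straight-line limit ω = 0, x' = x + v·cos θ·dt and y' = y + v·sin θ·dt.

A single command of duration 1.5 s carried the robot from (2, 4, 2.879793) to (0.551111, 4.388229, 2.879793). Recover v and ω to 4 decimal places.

Δθ = 2.879793 − 2.879793 = 0.000000
ω = Δθ/dt = 0.000000/1.5 = 0.0000
ω = 0 → v = (Δx·cos θ + Δy·sin θ)/dt = 1.0000

v = 1.0000, ω = 0.0000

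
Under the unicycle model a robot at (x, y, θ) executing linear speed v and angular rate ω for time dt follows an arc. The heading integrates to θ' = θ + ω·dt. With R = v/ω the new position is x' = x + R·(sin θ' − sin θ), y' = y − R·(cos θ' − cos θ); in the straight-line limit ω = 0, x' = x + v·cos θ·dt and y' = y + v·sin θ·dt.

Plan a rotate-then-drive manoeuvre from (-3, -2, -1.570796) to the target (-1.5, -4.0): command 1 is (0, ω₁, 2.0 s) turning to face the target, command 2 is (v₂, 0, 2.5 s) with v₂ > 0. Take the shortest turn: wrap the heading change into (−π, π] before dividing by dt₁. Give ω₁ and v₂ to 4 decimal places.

heading to target = atan2(-4−-2, -1.5−-3) = -0.9273
Δθ = wrap(-0.9273 − -1.5708) = 0.6435; ω₁ = Δθ/dt₁ = 0.3218
distance = √((-1.5−-3)² + (-4−-2)²) = 2.5000; v₂ = distance/dt₂ = 1.0000

ω₁ = 0.3218, v₂ = 1.0000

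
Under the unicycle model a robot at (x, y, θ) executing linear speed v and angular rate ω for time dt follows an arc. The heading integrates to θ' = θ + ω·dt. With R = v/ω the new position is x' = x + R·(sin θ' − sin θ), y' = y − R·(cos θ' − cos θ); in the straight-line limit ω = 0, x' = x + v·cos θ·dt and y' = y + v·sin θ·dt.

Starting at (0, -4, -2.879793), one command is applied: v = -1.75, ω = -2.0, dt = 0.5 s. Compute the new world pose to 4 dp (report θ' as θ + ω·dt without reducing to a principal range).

(0.8153, -4.1980, -3.8798)

θ' = -2.8798 + -2.0·0.5 = -3.8798
R = v/ω = -1.75/-2.0 = 0.8750
x' = 0 + 0.8750·(sin -3.8798 − sin -2.8798) = 0.8153
y' = -4 − 0.8750·(cos -3.8798 − cos -2.8798) = -4.1980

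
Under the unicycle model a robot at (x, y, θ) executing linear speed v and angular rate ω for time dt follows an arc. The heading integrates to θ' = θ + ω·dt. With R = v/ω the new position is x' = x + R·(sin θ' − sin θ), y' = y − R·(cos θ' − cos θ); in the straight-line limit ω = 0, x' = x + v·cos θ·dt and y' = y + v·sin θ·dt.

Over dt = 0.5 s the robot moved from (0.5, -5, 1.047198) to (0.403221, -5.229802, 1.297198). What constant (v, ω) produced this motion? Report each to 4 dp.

Δθ = 1.297198 − 1.047198 = 0.250000
ω = Δθ/dt = 0.250000/0.5 = 0.5000
R = −Δy/(cos θ' − cos θ) = -1.0000
v = R·ω = -1.0000·0.5000 = -0.5000

v = -0.5000, ω = 0.5000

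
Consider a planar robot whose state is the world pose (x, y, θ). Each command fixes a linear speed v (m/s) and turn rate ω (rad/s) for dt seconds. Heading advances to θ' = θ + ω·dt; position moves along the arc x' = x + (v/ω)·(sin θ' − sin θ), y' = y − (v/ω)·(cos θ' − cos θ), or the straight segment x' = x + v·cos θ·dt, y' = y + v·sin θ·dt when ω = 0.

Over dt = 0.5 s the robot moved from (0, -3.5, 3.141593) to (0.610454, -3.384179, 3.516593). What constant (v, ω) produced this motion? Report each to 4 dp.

Δθ = 3.516593 − 3.141593 = 0.375000
ω = Δθ/dt = 0.375000/0.5 = 0.7500
R = Δx/(sin θ' − sin θ) = -1.6667
v = R·ω = -1.6667·0.7500 = -1.2500

v = -1.2500, ω = 0.7500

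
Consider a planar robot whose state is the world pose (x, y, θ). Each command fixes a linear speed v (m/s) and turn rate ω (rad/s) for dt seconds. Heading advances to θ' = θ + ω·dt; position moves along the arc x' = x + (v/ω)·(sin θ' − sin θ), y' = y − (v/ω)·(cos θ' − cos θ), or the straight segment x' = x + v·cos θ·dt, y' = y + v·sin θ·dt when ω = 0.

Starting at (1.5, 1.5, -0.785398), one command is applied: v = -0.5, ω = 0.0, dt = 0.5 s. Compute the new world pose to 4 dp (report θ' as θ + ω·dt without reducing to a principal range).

(1.3232, 1.6768, -0.7854)

θ' = -0.7854 + 0.0·0.5 = -0.7854
ω = 0 → straight: x' = 1.5 + -0.5·cos(-0.7854)·0.5 = 1.3232
y' = 1.5 + -0.5·sin(-0.7854)·0.5 = 1.6768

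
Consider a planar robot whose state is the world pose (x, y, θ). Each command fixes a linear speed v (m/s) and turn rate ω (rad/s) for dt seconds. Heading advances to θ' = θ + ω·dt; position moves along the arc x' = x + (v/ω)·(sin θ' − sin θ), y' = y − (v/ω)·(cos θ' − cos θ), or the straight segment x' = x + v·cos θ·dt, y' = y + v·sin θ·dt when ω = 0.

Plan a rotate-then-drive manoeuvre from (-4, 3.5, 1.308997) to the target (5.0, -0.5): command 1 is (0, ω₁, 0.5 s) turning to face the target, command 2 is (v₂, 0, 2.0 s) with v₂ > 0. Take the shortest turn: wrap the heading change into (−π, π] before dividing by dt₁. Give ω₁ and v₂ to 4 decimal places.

heading to target = atan2(-0.5−3.5, 5−-4) = -0.4182
Δθ = wrap(-0.4182 − 1.3090) = -1.7272; ω₁ = Δθ/dt₁ = -3.4544
distance = √((5−-4)² + (-0.5−3.5)²) = 9.8489; v₂ = distance/dt₂ = 4.9244

ω₁ = -3.4544, v₂ = 4.9244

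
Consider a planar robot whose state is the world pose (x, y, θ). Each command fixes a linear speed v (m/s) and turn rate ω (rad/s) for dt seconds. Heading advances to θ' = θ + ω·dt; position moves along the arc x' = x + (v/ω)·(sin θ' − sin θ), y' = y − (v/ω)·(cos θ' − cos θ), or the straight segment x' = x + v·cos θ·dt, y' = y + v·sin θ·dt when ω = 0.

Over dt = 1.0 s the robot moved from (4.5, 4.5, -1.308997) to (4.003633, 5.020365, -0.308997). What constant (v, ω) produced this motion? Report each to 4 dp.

v = -0.7500, ω = 1.0000

Δθ = -0.308997 − -1.308997 = 1.000000
ω = Δθ/dt = 1.000000/1.0 = 1.0000
R = −Δy/(cos θ' − cos θ) = -0.7500
v = R·ω = -0.7500·1.0000 = -0.7500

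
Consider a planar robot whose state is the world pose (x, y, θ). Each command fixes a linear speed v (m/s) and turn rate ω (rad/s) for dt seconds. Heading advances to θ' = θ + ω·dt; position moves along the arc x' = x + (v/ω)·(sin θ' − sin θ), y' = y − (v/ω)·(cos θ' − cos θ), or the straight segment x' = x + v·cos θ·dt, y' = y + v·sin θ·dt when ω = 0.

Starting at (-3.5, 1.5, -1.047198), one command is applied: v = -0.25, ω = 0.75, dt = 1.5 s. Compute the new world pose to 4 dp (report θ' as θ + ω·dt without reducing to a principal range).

θ' = -1.0472 + 0.75·1.5 = 0.0778
R = v/ω = -0.25/0.75 = -0.3333
x' = -3.5 + -0.3333·(sin 0.0778 − sin -1.0472) = -3.8146
y' = 1.5 − -0.3333·(cos 0.0778 − cos -1.0472) = 1.6657

(-3.8146, 1.6657, 0.0778)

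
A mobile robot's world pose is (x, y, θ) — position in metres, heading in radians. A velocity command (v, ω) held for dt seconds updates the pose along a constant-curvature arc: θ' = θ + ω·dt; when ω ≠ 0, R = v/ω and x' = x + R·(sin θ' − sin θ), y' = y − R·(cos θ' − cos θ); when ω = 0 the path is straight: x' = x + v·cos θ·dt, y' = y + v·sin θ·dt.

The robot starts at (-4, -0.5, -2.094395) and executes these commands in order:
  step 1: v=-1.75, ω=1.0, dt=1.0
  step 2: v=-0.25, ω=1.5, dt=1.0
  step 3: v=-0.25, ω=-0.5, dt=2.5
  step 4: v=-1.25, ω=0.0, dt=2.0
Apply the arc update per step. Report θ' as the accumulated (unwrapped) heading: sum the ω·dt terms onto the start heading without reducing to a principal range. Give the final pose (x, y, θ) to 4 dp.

(-6.4058, 3.2505, -0.8444)

step 1: θ'=-1.0944 (R=-1.7500) → pose (-3.9604, 1.1775, -1.0944)
step 2: θ'=0.4056 (R=-0.1667) → pose (-4.1743, 1.2542, 0.4056)
step 3: θ'=-0.8444 (R=0.5000) → pose (-4.7453, 1.3816, -0.8444)
step 4: θ'=-0.8444 (straight) → pose (-6.4058, 3.2505, -0.8444)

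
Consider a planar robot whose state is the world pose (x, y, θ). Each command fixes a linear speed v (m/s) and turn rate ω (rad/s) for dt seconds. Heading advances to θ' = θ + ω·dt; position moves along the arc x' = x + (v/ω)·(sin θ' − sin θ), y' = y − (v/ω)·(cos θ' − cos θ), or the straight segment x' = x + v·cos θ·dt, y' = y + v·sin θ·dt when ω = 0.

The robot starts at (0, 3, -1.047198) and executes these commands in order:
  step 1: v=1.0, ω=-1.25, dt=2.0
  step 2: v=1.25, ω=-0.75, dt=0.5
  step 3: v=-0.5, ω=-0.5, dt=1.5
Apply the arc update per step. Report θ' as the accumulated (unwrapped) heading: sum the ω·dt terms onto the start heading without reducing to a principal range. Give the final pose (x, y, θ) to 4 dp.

(-1.2282, 1.5419, -4.6722)

step 1: θ'=-3.5472 (R=-0.8000) → pose (-1.0085, 1.8649, -3.5472)
step 2: θ'=-3.9222 (R=-1.6667) → pose (-1.5237, 2.2122, -3.9222)
step 3: θ'=-4.6722 (R=1.0000) → pose (-1.2282, 1.5419, -4.6722)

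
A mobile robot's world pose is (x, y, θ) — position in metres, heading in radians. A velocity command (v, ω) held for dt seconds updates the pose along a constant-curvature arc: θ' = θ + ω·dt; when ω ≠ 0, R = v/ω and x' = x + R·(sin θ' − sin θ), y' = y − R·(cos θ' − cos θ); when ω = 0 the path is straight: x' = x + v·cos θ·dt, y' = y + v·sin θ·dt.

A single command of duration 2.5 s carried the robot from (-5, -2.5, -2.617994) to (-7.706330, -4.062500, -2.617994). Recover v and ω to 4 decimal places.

v = 1.2500, ω = 0.0000

Δθ = -2.617994 − -2.617994 = 0.000000
ω = Δθ/dt = 0.000000/2.5 = 0.0000
ω = 0 → v = (Δx·cos θ + Δy·sin θ)/dt = 1.2500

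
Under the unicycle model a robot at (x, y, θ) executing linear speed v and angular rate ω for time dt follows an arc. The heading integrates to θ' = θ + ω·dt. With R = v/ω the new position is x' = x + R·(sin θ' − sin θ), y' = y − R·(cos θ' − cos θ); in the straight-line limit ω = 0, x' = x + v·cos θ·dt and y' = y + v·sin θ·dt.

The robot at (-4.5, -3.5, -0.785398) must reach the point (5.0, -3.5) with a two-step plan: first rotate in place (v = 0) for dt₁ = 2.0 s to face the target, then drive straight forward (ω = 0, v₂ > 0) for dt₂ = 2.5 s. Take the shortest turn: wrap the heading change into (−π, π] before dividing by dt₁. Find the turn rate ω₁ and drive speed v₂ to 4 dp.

ω₁ = 0.3927, v₂ = 3.8000

heading to target = atan2(-3.5−-3.5, 5−-4.5) = 0.0000
Δθ = wrap(0.0000 − -0.7854) = 0.7854; ω₁ = Δθ/dt₁ = 0.3927
distance = √((5−-4.5)² + (-3.5−-3.5)²) = 9.5000; v₂ = distance/dt₂ = 3.8000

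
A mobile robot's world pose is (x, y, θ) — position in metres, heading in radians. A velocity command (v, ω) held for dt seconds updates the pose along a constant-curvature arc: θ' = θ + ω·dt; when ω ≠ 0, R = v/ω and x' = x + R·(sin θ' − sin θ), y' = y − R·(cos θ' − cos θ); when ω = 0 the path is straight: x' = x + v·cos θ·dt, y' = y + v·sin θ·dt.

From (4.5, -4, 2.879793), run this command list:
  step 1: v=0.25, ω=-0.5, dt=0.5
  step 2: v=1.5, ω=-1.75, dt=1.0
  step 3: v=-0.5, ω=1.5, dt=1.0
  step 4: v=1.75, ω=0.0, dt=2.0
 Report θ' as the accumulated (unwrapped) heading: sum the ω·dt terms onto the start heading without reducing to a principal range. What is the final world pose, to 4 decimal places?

(1.6380, -0.6972, 2.3798)

step 1: θ'=2.6298 (R=-0.5000) → pose (4.3845, -3.9530, 2.6298)
step 2: θ'=0.8798 (R=-0.8571) → pose (4.1438, -2.6594, 0.8798)
step 3: θ'=2.3798 (R=-0.3333) → pose (4.1706, -3.1130, 2.3798)
step 4: θ'=2.3798 (straight) → pose (1.6380, -0.6972, 2.3798)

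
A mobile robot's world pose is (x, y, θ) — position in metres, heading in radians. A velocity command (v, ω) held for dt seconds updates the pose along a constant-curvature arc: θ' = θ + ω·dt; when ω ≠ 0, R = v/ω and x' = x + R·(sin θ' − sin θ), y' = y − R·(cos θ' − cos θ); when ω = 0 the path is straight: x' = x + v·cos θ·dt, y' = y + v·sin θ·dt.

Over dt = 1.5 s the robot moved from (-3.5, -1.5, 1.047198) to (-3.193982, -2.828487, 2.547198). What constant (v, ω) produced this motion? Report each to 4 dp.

v = -1.0000, ω = 1.0000

Δθ = 2.547198 − 1.047198 = 1.500000
ω = Δθ/dt = 1.500000/1.5 = 1.0000
R = −Δy/(cos θ' − cos θ) = -1.0000
v = R·ω = -1.0000·1.0000 = -1.0000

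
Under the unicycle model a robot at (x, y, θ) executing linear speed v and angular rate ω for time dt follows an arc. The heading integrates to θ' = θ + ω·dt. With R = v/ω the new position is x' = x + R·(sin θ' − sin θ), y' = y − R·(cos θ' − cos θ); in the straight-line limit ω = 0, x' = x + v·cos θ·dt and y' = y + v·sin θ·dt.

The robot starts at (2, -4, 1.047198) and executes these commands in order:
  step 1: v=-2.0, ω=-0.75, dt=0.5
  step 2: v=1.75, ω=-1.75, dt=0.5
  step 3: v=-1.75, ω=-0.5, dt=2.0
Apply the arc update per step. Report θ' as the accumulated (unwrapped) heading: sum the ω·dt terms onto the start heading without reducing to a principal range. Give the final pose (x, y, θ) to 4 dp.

step 1: θ'=0.6722 (R=2.6667) → pose (1.3512, -4.7532, 0.6722)
step 2: θ'=-0.2028 (R=-1.0000) → pose (2.1753, -4.5562, -0.2028)
step 3: θ'=-1.2028 (R=3.5000) → pose (-0.3855, -2.3870, -1.2028)

(-0.3855, -2.3870, -1.2028)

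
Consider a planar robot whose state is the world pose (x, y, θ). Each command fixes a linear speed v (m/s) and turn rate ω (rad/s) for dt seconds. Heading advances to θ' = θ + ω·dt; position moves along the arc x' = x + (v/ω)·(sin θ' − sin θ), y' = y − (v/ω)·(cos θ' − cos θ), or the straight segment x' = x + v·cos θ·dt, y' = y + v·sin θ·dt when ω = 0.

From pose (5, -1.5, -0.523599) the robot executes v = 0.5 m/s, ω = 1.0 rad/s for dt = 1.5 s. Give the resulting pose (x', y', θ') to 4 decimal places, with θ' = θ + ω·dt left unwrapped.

θ' = -0.5236 + 1.0·1.5 = 0.9764
R = v/ω = 0.5/1.0 = 0.5000
x' = 5 + 0.5000·(sin 0.9764 − sin -0.5236) = 5.6642
y' = -1.5 − 0.5000·(cos 0.9764 − cos -0.5236) = -1.3470

(5.6642, -1.3470, 0.9764)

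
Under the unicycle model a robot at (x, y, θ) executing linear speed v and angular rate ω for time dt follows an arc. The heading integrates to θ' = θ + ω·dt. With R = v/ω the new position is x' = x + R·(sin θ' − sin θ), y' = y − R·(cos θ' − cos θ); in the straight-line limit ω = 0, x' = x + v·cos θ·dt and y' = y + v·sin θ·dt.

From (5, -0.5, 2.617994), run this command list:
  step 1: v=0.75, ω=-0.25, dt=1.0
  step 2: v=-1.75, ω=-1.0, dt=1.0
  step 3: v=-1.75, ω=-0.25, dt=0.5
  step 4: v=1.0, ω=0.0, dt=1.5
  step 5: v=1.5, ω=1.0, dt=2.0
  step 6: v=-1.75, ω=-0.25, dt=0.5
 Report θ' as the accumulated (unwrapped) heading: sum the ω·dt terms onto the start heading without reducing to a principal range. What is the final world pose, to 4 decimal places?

step 1: θ'=2.3680 (R=-3.0000) → pose (4.4039, -0.0481, 2.3680)
step 2: θ'=1.3680 (R=1.7500) → pose (4.8952, -1.6526, 1.3680)
step 3: θ'=1.2430 (R=7.0000) → pose (4.6660, -2.4964, 1.2430)
step 4: θ'=1.2430 (straight) → pose (5.1489, -1.0763, 1.2430)
step 5: θ'=3.2430 (R=1.5000) → pose (3.5769, 0.8990, 3.2430)
step 6: θ'=3.1180 (R=7.0000) → pose (4.4507, 0.9330, 3.1180)

(4.4507, 0.9330, 3.1180)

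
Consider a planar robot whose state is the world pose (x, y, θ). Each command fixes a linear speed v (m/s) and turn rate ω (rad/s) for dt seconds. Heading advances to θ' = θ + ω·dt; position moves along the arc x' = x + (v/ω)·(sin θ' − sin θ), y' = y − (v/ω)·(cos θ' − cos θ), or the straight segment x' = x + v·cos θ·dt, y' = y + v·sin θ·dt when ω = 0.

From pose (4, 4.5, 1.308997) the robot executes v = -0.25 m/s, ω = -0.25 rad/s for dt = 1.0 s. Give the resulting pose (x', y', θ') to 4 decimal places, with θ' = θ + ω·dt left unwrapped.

θ' = 1.3090 + -0.25·1.0 = 1.0590
R = v/ω = -0.25/-0.25 = 1.0000
x' = 4 + 1.0000·(sin 1.0590 − sin 1.3090) = 3.9059
y' = 4.5 − 1.0000·(cos 1.0590 − cos 1.3090) = 4.2691

(3.9059, 4.2691, 1.0590)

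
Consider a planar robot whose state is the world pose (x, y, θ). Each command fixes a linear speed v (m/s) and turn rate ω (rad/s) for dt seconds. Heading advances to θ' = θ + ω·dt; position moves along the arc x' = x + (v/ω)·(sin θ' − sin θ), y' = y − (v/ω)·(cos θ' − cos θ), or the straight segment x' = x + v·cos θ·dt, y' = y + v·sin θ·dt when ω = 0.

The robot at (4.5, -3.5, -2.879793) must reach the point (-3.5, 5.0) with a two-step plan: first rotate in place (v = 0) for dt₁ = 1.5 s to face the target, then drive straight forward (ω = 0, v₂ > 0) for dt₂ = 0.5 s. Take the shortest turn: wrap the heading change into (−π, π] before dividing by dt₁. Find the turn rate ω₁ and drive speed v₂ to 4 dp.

heading to target = atan2(5−-3.5, -3.5−4.5) = 2.3259
Δθ = wrap(2.3259 − -2.8798) = -1.0775; ω₁ = Δθ/dt₁ = -0.7183
distance = √((-3.5−4.5)² + (5−-3.5)²) = 11.6726; v₂ = distance/dt₂ = 23.3452

ω₁ = -0.7183, v₂ = 23.3452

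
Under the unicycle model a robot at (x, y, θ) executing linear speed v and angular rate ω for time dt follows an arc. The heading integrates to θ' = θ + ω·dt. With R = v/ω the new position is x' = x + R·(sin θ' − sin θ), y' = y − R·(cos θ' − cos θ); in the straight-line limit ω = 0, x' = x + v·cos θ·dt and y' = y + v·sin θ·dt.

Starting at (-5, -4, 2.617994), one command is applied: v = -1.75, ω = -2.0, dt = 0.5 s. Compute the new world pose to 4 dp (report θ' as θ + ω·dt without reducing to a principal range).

θ' = 2.6180 + -2.0·0.5 = 1.6180
R = v/ω = -1.75/-2.0 = 0.8750
x' = -5 + 0.8750·(sin 1.6180 − sin 2.6180) = -4.5635
y' = -4 − 0.8750·(cos 1.6180 − cos 2.6180) = -4.7165

(-4.5635, -4.7165, 1.6180)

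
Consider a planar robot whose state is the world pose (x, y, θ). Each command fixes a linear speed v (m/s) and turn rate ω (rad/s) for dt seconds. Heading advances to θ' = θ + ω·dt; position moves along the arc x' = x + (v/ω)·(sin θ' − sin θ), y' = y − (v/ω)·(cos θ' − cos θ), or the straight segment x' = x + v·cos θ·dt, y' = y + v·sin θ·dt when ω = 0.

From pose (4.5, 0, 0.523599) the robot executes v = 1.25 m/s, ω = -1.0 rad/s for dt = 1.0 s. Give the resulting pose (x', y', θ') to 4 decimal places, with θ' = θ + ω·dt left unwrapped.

(5.6982, 0.0283, -0.4764)

θ' = 0.5236 + -1.0·1.0 = -0.4764
R = v/ω = 1.25/-1.0 = -1.2500
x' = 4.5 + -1.2500·(sin -0.4764 − sin 0.5236) = 5.6982
y' = 0 − -1.2500·(cos -0.4764 − cos 0.5236) = 0.0283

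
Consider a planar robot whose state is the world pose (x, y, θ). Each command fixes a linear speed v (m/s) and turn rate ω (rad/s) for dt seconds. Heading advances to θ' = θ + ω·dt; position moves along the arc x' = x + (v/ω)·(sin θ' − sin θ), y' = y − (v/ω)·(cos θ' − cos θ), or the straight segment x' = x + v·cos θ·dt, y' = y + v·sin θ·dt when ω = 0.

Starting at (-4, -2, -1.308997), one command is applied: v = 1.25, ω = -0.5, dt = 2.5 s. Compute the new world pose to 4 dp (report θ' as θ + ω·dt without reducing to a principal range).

(-5.0393, -4.7346, -2.5590)

θ' = -1.3090 + -0.5·2.5 = -2.5590
R = v/ω = 1.25/-0.5 = -2.5000
x' = -4 + -2.5000·(sin -2.5590 − sin -1.3090) = -5.0393
y' = -2 − -2.5000·(cos -2.5590 − cos -1.3090) = -4.7346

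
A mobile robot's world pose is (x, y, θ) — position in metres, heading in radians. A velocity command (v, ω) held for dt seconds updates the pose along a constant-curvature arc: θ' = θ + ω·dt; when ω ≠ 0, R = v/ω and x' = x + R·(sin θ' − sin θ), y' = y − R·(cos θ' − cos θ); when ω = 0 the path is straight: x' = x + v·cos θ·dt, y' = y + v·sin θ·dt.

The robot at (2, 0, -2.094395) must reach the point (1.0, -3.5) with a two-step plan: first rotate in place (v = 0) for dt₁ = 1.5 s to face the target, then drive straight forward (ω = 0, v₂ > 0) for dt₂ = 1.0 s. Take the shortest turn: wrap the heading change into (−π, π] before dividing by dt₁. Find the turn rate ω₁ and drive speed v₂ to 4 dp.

ω₁ = 0.1635, v₂ = 3.6401

heading to target = atan2(-3.5−0, 1−2) = -1.8491
Δθ = wrap(-1.8491 − -2.0944) = 0.2453; ω₁ = Δθ/dt₁ = 0.1635
distance = √((1−2)² + (-3.5−0)²) = 3.6401; v₂ = distance/dt₂ = 3.6401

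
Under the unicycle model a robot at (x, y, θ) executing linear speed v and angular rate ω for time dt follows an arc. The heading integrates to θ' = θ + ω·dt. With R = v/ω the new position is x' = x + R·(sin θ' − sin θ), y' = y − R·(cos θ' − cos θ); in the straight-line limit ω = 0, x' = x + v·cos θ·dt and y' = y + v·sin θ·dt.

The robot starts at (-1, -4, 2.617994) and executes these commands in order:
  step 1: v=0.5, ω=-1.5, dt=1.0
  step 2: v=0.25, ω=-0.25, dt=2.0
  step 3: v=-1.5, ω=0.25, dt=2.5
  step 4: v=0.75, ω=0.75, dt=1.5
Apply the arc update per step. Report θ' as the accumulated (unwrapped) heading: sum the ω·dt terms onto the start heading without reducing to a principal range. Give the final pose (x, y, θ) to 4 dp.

(-3.2654, -5.1091, 2.3680)

step 1: θ'=1.1180 (R=-0.3333) → pose (-1.1331, -3.5655, 1.1180)
step 2: θ'=0.6180 (R=-1.0000) → pose (-0.8133, -3.1879, 0.6180)
step 3: θ'=1.2430 (R=-6.0000) → pose (-3.0174, -6.1464, 1.2430)
step 4: θ'=2.3680 (R=1.0000) → pose (-3.2654, -5.1091, 2.3680)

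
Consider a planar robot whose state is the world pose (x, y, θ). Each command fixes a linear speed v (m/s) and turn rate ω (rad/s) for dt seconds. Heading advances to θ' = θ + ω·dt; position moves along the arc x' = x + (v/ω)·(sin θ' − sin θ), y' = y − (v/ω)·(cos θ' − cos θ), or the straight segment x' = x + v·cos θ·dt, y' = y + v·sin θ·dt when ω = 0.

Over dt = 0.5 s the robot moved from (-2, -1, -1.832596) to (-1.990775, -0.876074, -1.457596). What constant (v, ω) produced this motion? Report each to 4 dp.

v = -0.2500, ω = 0.7500

Δθ = -1.457596 − -1.832596 = 0.375000
ω = Δθ/dt = 0.375000/0.5 = 0.7500
R = −Δy/(cos θ' − cos θ) = -0.3333
v = R·ω = -0.3333·0.7500 = -0.2500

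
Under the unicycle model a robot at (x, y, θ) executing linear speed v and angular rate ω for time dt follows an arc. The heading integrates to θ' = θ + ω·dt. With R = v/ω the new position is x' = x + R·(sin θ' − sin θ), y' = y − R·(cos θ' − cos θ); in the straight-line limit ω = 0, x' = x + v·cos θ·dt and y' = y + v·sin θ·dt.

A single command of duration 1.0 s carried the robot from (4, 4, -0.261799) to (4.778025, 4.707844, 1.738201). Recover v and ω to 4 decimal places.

Δθ = 1.738201 − -0.261799 = 2.000000
ω = Δθ/dt = 2.000000/1.0 = 2.0000
R = Δx/(sin θ' − sin θ) = 0.6250
v = R·ω = 0.6250·2.0000 = 1.2500

v = 1.2500, ω = 2.0000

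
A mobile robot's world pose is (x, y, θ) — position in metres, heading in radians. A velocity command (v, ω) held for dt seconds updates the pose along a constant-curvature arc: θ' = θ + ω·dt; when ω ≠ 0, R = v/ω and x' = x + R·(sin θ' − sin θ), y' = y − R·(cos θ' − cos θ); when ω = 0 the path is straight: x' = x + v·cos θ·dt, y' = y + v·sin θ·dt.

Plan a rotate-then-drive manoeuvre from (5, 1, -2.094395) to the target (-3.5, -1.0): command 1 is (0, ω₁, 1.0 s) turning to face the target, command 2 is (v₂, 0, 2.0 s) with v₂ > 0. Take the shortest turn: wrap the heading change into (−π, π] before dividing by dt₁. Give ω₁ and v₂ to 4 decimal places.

heading to target = atan2(-1−1, -3.5−5) = -2.9105
Δθ = wrap(-2.9105 − -2.0944) = -0.8161; ω₁ = Δθ/dt₁ = -0.8161
distance = √((-3.5−5)² + (-1−1)²) = 8.7321; v₂ = distance/dt₂ = 4.3661

ω₁ = -0.8161, v₂ = 4.3661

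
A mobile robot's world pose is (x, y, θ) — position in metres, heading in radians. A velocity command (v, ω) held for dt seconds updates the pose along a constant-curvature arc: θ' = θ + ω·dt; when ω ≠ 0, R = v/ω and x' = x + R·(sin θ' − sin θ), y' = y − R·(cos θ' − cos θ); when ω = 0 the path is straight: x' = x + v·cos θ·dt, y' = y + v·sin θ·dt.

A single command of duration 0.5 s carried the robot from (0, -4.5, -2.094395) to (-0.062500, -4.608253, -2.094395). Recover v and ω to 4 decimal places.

Δθ = -2.094395 − -2.094395 = 0.000000
ω = Δθ/dt = 0.000000/0.5 = 0.0000
ω = 0 → v = (Δx·cos θ + Δy·sin θ)/dt = 0.2500

v = 0.2500, ω = 0.0000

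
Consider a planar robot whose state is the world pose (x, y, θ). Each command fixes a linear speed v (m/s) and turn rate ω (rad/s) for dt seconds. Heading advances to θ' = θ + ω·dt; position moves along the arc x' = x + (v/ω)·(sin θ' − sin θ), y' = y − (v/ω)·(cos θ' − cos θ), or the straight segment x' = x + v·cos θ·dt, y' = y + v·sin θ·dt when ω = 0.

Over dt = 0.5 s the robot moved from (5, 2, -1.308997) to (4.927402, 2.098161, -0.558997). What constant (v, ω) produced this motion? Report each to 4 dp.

Δθ = -0.558997 − -1.308997 = 0.750000
ω = Δθ/dt = 0.750000/0.5 = 1.5000
R = −Δy/(cos θ' − cos θ) = -0.1667
v = R·ω = -0.1667·1.5000 = -0.2500

v = -0.2500, ω = 1.5000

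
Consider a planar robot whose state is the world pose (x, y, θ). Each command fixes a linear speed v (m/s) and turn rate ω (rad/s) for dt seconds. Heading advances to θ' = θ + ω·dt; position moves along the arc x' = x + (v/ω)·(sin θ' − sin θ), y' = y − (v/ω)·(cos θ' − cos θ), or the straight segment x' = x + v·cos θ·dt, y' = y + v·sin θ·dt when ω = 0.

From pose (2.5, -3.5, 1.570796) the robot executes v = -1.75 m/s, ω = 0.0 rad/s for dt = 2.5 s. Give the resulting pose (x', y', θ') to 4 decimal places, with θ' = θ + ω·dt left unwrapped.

θ' = 1.5708 + 0.0·2.5 = 1.5708
ω = 0 → straight: x' = 2.5 + -1.75·cos(1.5708)·2.5 = 2.5000
y' = -3.5 + -1.75·sin(1.5708)·2.5 = -7.8750

(2.5000, -7.8750, 1.5708)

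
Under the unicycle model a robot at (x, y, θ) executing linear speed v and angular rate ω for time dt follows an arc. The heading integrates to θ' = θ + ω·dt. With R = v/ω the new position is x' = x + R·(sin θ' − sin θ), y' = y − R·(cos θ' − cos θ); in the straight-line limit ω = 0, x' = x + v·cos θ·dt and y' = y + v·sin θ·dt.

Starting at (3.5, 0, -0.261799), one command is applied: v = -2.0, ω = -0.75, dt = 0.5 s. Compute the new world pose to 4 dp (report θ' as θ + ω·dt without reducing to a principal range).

θ' = -0.2618 + -0.75·0.5 = -0.6368
R = v/ω = -2.0/-0.75 = 2.6667
x' = 3.5 + 2.6667·(sin -0.6368 − sin -0.2618) = 2.6045
y' = 0 − 2.6667·(cos -0.6368 − cos -0.2618) = 0.4318

(2.6045, 0.4318, -0.6368)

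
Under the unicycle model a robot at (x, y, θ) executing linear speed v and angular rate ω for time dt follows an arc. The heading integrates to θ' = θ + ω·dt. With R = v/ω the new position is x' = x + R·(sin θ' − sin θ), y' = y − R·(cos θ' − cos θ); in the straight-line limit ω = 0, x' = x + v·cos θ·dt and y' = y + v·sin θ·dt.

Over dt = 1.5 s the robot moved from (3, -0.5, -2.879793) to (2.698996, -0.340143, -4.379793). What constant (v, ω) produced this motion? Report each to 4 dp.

Δθ = -4.379793 − -2.879793 = -1.500000
ω = Δθ/dt = -1.500000/1.5 = -1.0000
R = Δx/(sin θ' − sin θ) = -0.2500
v = R·ω = -0.2500·-1.0000 = 0.2500

v = 0.2500, ω = -1.0000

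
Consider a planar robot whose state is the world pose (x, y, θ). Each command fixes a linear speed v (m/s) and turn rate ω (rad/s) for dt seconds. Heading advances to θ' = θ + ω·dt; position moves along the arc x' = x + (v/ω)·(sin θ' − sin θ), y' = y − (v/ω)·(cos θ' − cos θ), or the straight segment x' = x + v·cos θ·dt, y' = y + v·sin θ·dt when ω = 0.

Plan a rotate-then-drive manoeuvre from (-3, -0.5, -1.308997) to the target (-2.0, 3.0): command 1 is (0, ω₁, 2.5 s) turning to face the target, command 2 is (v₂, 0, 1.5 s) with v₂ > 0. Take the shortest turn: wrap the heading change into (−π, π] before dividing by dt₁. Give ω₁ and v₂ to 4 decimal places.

ω₁ = 1.0406, v₂ = 2.4267

heading to target = atan2(3−-0.5, -2−-3) = 1.2925
Δθ = wrap(1.2925 − -1.3090) = 2.6015; ω₁ = Δθ/dt₁ = 1.0406
distance = √((-2−-3)² + (3−-0.5)²) = 3.6401; v₂ = distance/dt₂ = 2.4267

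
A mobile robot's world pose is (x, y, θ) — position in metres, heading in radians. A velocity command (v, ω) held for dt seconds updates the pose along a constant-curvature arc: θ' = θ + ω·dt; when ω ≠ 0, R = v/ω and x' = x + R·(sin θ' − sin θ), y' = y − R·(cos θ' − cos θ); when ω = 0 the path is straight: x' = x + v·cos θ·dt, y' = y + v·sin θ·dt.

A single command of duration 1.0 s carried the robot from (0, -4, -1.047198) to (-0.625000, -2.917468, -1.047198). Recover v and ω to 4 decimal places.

v = -1.2500, ω = 0.0000

Δθ = -1.047198 − -1.047198 = 0.000000
ω = Δθ/dt = 0.000000/1.0 = 0.0000
ω = 0 → v = (Δx·cos θ + Δy·sin θ)/dt = -1.2500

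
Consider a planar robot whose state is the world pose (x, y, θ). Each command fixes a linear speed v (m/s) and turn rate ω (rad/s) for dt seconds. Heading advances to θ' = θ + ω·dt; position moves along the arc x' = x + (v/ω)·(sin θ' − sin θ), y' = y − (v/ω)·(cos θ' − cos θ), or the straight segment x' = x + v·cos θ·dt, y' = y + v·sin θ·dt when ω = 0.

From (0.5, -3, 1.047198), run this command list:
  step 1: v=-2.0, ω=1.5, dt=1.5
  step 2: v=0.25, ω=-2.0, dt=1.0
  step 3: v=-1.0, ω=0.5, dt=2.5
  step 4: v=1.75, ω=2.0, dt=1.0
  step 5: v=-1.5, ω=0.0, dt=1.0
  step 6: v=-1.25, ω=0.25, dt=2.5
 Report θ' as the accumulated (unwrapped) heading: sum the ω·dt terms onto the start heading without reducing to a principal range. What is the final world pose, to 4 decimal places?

(0.9695, -3.0844, 5.1722)

step 1: θ'=3.2972 (R=-1.3333) → pose (1.8613, -4.9839, 3.2972)
step 2: θ'=1.2972 (R=-0.1250) → pose (1.7216, -4.8266, 1.2972)
step 3: θ'=2.5472 (R=-2.0000) → pose (2.5272, -7.0240, 2.5472)
step 4: θ'=4.5472 (R=0.8750) → pose (1.1741, -7.6050, 4.5472)
step 5: θ'=4.5472 (straight) → pose (1.4208, -6.1255, 4.5472)
step 6: θ'=5.1722 (R=-5.0000) → pose (0.9695, -3.0844, 5.1722)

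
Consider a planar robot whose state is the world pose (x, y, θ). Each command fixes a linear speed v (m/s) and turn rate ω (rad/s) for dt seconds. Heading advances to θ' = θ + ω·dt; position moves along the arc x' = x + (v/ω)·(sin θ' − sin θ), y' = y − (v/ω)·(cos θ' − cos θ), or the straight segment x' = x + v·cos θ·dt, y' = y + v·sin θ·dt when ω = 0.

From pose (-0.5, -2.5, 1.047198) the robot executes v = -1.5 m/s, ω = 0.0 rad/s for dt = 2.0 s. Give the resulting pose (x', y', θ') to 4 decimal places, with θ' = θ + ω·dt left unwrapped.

θ' = 1.0472 + 0.0·2.0 = 1.0472
ω = 0 → straight: x' = -0.5 + -1.5·cos(1.0472)·2.0 = -2.0000
y' = -2.5 + -1.5·sin(1.0472)·2.0 = -5.0981

(-2.0000, -5.0981, 1.0472)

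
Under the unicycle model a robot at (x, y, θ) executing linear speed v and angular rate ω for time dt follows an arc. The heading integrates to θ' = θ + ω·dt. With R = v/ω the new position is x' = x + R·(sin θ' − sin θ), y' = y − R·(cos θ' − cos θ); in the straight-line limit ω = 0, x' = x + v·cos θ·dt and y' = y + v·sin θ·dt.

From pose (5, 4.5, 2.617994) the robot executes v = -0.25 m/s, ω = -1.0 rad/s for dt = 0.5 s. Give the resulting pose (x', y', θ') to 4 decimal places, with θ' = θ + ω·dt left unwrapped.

θ' = 2.6180 + -1.0·0.5 = 2.1180
R = v/ω = -0.25/-1.0 = 0.2500
x' = 5 + 0.2500·(sin 2.1180 − sin 2.6180) = 5.0885
y' = 4.5 − 0.2500·(cos 2.1180 − cos 2.6180) = 4.4136

(5.0885, 4.4136, 2.1180)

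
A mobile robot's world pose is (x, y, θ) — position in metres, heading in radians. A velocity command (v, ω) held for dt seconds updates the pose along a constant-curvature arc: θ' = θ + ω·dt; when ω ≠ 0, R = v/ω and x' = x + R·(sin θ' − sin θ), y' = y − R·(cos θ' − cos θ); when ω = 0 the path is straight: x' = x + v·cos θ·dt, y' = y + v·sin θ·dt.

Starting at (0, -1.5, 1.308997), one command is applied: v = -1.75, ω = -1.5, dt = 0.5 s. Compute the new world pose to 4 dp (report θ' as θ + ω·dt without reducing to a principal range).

θ' = 1.3090 + -1.5·0.5 = 0.5590
R = v/ω = -1.75/-1.5 = 1.1667
x' = 0 + 1.1667·(sin 0.5590 − sin 1.3090) = -0.5082
y' = -1.5 − 1.1667·(cos 0.5590 − cos 1.3090) = -2.1871

(-0.5082, -2.1871, 0.5590)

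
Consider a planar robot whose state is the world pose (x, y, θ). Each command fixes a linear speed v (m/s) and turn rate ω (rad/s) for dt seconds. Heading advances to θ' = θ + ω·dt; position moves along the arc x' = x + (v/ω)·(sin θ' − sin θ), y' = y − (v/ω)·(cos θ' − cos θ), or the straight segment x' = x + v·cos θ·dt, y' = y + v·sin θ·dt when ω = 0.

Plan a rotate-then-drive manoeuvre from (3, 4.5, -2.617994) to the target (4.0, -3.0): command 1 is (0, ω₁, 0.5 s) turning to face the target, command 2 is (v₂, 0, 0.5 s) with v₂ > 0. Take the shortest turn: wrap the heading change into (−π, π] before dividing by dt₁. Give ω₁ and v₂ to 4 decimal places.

ω₁ = 2.3595, v₂ = 15.1327

heading to target = atan2(-3−4.5, 4−3) = -1.4382
Δθ = wrap(-1.4382 − -2.6180) = 1.1797; ω₁ = Δθ/dt₁ = 2.3595
distance = √((4−3)² + (-3−4.5)²) = 7.5664; v₂ = distance/dt₂ = 15.1327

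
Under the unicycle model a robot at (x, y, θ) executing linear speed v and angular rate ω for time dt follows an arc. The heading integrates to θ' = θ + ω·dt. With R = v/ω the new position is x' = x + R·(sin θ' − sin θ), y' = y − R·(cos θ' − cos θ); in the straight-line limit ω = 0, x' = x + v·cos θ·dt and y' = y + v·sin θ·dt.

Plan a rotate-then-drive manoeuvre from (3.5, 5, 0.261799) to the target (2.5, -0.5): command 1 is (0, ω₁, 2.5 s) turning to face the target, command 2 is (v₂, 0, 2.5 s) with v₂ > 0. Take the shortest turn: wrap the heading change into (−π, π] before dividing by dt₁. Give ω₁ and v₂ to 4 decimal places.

heading to target = atan2(-0.5−5, 2.5−3.5) = -1.7506
Δθ = wrap(-1.7506 − 0.2618) = -2.0124; ω₁ = Δθ/dt₁ = -0.8050
distance = √((2.5−3.5)² + (-0.5−5)²) = 5.5902; v₂ = distance/dt₂ = 2.2361

ω₁ = -0.8050, v₂ = 2.2361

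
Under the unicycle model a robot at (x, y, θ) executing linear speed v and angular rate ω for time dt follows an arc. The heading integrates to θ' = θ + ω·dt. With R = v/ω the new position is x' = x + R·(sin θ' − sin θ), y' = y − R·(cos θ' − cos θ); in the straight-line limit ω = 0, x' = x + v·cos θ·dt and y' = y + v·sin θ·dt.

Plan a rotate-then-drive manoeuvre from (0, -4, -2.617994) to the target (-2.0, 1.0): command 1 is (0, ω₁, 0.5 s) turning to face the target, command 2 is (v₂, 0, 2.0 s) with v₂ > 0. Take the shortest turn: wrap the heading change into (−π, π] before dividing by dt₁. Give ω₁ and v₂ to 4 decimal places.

heading to target = atan2(1−-4, -2−0) = 1.9513
Δθ = wrap(1.9513 − -2.6180) = -1.7139; ω₁ = Δθ/dt₁ = -3.4278
distance = √((-2−0)² + (1−-4)²) = 5.3852; v₂ = distance/dt₂ = 2.6926

ω₁ = -3.4278, v₂ = 2.6926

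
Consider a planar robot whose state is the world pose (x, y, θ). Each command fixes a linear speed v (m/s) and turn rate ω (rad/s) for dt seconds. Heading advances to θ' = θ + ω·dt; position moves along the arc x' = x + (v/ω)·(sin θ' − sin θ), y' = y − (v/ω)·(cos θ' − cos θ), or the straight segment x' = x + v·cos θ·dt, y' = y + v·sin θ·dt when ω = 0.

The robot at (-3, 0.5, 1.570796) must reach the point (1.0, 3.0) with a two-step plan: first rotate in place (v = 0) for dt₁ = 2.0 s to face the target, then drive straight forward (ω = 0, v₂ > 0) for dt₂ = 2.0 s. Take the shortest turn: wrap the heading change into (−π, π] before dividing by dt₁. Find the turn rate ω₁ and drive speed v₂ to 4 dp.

heading to target = atan2(3−0.5, 1−-3) = 0.5586
Δθ = wrap(0.5586 − 1.5708) = -1.0122; ω₁ = Δθ/dt₁ = -0.5061
distance = √((1−-3)² + (3−0.5)²) = 4.7170; v₂ = distance/dt₂ = 2.3585

ω₁ = -0.5061, v₂ = 2.3585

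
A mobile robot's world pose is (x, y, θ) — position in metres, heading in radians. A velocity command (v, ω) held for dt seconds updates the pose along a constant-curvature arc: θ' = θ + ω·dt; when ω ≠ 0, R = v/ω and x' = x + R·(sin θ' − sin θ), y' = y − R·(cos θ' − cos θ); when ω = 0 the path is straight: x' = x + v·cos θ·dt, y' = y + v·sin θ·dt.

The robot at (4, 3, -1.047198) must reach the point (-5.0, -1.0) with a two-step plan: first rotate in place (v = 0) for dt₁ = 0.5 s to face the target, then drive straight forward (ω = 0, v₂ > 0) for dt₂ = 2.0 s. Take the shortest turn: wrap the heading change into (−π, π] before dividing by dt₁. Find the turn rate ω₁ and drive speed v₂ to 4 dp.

ω₁ = -3.3523, v₂ = 4.9244

heading to target = atan2(-1−3, -5−4) = -2.7234
Δθ = wrap(-2.7234 − -1.0472) = -1.6762; ω₁ = Δθ/dt₁ = -3.3523
distance = √((-5−4)² + (-1−3)²) = 9.8489; v₂ = distance/dt₂ = 4.9244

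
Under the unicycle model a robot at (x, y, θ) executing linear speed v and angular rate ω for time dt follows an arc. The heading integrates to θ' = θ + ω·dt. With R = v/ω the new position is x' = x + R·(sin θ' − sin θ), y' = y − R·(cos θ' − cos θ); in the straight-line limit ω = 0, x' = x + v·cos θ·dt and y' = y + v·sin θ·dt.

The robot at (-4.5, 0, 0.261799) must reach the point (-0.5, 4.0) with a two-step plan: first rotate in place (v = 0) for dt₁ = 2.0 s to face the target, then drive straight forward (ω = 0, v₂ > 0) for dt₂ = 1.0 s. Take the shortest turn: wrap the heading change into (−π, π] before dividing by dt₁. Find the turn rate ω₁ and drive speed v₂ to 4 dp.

heading to target = atan2(4−0, -0.5−-4.5) = 0.7854
Δθ = wrap(0.7854 − 0.2618) = 0.5236; ω₁ = Δθ/dt₁ = 0.2618
distance = √((-0.5−-4.5)² + (4−0)²) = 5.6569; v₂ = distance/dt₂ = 5.6569

ω₁ = 0.2618, v₂ = 5.6569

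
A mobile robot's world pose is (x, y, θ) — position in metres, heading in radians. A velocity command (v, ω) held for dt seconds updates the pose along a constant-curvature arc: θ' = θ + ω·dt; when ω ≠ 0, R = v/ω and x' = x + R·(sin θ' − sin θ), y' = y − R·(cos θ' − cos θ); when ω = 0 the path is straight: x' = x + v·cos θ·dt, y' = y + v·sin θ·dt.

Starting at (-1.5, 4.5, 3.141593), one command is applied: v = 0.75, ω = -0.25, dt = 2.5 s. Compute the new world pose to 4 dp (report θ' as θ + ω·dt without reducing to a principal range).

(-3.2553, 5.0671, 2.5166)

θ' = 3.1416 + -0.25·2.5 = 2.5166
R = v/ω = 0.75/-0.25 = -3.0000
x' = -1.5 + -3.0000·(sin 2.5166 − sin 3.1416) = -3.2553
y' = 4.5 − -3.0000·(cos 2.5166 − cos 3.1416) = 5.0671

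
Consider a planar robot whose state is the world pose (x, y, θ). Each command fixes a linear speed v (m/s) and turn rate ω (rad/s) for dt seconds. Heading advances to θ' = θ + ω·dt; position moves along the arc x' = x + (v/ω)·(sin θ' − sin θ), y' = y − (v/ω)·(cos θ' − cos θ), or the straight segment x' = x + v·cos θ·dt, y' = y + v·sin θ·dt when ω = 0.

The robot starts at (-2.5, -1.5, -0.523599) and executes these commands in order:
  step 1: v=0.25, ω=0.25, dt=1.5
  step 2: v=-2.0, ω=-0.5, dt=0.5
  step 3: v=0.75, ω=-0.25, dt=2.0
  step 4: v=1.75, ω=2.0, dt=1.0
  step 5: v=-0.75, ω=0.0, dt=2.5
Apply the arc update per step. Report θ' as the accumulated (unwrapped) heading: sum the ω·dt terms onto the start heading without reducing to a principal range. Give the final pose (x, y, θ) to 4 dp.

(-1.3085, -3.7733, 1.1014)

step 1: θ'=-0.1486 (R=1.0000) → pose (-2.1481, -1.6230, -0.1486)
step 2: θ'=-0.3986 (R=4.0000) → pose (-3.1084, -1.3535, -0.3986)
step 3: θ'=-0.8986 (R=-3.0000) → pose (-1.9254, -2.2502, -0.8986)
step 4: θ'=1.1014 (R=0.8750) → pose (-0.4604, -2.1011, 1.1014)
step 5: θ'=1.1014 (straight) → pose (-1.3085, -3.7733, 1.1014)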